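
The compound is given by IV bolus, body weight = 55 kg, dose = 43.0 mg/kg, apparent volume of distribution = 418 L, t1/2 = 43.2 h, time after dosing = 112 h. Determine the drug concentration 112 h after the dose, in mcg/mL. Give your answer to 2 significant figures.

0.94 mcg/mL

Total dose = 43.0 × 55 = 2365 mg
C₀ = Dose / Vd = 2365 / 418 = 5.658 mg/L
k = ln2 / t½ = 0.693147 / 43.2 = 0.01605 h⁻¹
C = C₀ · e^(−k·t) = 5.658 × e^(−0.01605 × 112)
  = 5.658 × 0.1657 = 0.9375 mg/L
(0.9375 mg/L = 0.9375 mcg/mL)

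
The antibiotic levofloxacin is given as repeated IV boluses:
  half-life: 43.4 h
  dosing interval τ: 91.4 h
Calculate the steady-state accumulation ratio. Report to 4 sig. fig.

k = ln2 / t½ = 0.693147 / 43.4 = 0.01597 h⁻¹
e^(−kτ) = e^(−0.01597 × 91.4) = 0.2323
Accumulation ratio R = 1 / (1 − e^(−kτ)) = 1 / (1 − 0.2323) = 1.303

1.303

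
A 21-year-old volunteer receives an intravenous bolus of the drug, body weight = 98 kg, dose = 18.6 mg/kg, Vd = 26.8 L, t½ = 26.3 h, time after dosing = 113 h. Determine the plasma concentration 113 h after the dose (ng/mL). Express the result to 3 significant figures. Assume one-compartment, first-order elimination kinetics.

3460 ng/mL

Total dose = 18.6 × 98 = 1823 mg
C₀ = Dose / Vd = 1823 / 26.8 = 68.02 mg/L
k = ln2 / t½ = 0.693147 / 26.3 = 0.02636 h⁻¹
C = C₀ · e^(−k·t) = 68.02 × e^(−0.02636 × 113)
  = 68.02 × 0.05086 = 3.459 mg/L
Convert: 3.459 mg/L × 1000 = 3459 ng/mL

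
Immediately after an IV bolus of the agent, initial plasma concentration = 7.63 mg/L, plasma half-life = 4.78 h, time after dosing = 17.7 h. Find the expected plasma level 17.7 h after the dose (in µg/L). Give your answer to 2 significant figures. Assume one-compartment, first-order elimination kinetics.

590 µg/L

k = ln2 / t½ = 0.693147 / 4.78 = 0.1450 h⁻¹
C = C₀ · e^(−k·t) = 7.630 × e^(−0.1450 × 17.7)
  = 7.630 × 0.07680 = 0.5860 mg/L
Convert: 0.5860 mg/L × 1000 = 586.0 µg/L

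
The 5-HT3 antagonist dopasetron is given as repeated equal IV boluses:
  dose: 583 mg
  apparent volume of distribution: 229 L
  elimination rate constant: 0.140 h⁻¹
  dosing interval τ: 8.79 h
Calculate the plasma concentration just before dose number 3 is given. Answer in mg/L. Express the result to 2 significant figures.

C₀ per dose = Dose / Vd = 583 / 229 = 2.546 mg/L
Fraction remaining after one interval: r = e^(−kτ) = e^(−0.1400 × 8.79) = 0.2921
Before dose 3, 2 doses have been given (aged 1τ, 2τ).
C_trough = C₀ × (r + r²) = 2.546 × (0.2921 + 0.08532) = 0.9609 mg/L

0.96 mg/L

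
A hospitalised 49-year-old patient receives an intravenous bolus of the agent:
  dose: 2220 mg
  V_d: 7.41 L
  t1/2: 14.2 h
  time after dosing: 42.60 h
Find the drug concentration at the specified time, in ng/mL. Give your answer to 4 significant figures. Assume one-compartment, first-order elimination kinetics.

C₀ = Dose / Vd = 2220 / 7.41 = 299.6 mg/L
k = ln2 / t½ = 0.693147 / 14.2 = 0.04881 h⁻¹
t / t½ = 42.60 / 14.2 = 3 half-lives
C = C₀ × (1/2)^3 = 299.6 × 0.1250 = 37.45 mg/L
Convert: 37.45 mg/L × 1000 = 37450 ng/mL

37450 ng/mL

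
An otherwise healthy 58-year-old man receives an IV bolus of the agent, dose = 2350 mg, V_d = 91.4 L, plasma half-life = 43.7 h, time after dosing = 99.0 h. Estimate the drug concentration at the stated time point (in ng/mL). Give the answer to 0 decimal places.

5348 ng/mL

C₀ = Dose / Vd = 2350 / 91.4 = 25.71 mg/L
k = ln2 / t½ = 0.693147 / 43.7 = 0.01586 h⁻¹
C = C₀ · e^(−k·t) = 25.71 × e^(−0.01586 × 99.0)
  = 25.71 × 0.2080 = 5.348 mg/L
Convert: 5.348 mg/L × 1000 = 5348 ng/mL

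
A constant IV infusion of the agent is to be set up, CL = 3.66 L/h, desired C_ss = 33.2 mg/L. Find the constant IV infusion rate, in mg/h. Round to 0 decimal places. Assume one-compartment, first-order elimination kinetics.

122 mg/h

At steady state, infusion rate R₀ = Css × CL = 33.2 × 3.660 = 121.5 mg/h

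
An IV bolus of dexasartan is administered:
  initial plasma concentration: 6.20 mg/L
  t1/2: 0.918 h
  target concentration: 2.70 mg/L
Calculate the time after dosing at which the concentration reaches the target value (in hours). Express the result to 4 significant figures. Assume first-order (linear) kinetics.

k = ln2 / t½ = 0.693147 / 0.918 = 0.7551 h⁻¹
t = ln(C₀ / C) / k = ln(6.200 / 2.70) / 0.7551
  = ln(2.296) / 0.7551 = 0.8312 / 0.7551 = 1.101 h

1.101 h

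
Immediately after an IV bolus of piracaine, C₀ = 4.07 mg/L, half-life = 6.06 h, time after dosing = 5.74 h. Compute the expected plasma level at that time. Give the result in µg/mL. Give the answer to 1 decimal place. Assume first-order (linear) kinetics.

2.1 µg/mL

k = ln2 / t½ = 0.693147 / 6.06 = 0.1144 h⁻¹
C = C₀ · e^(−k·t) = 4.070 × e^(−0.1144 × 5.74)
  = 4.070 × 0.5186 = 2.111 mg/L
(2.111 mg/L = 2.111 µg/mL)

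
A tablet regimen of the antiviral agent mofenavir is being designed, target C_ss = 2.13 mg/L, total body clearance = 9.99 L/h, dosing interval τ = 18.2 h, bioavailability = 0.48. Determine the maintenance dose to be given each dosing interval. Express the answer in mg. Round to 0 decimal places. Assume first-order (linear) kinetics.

807 mg

At steady state, F × (Dose/τ) = Css × CL.
Dose = Css × CL × τ / F = 2.13 × 9.990 × 18.2 / 0.48 = 806.8 mg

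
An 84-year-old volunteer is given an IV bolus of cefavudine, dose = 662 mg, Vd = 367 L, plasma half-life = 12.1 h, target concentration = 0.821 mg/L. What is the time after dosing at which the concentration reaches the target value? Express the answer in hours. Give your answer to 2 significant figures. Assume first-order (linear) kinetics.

C₀ = Dose / Vd = 662.0 / 367 = 1.804 mg/L
k = ln2 / t½ = 0.693147 / 12.1 = 0.05728 h⁻¹
t = ln(C₀ / C) / k = ln(1.804 / 0.821) / 0.05728
  = ln(2.197) / 0.05728 = 0.7871 / 0.05728 = 13.74 h

14 h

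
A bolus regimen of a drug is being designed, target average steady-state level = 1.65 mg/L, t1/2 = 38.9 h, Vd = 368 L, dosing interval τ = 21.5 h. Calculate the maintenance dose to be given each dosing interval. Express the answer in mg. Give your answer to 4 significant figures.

k = ln2 / t½ = 0.693147 / 38.9 = 0.01782 h⁻¹
CL = k × Vd = 0.01782 × 368 = 6.558 L/h
At steady state, Dose/τ = Css × CL.
Dose = Css × CL × τ = 1.65 × 6.558 × 21.5 = 232.6 mg

232.6 mg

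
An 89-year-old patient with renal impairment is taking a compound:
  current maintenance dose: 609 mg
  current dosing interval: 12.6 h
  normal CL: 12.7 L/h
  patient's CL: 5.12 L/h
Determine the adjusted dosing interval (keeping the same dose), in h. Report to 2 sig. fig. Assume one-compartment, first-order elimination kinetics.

To keep the same average steady-state level, dosing rate must scale with clearance.
CL ratio = 5.12 / 12.7 = 0.4031
New interval (same dose) = 12.6 / 0.4031 = 31.26 h

31 h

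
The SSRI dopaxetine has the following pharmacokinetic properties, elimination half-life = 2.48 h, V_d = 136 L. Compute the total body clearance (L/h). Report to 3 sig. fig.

38.0 L/h

k = ln2 / t½ = 0.693147 / 2.48 = 0.2795 h⁻¹
CL = k × Vd = 0.2795 × 136 = 38.01 L/h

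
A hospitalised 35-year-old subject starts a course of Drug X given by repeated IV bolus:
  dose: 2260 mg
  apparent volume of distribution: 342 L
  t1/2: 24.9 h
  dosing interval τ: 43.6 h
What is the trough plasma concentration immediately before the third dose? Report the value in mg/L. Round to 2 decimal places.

C₀ per dose = Dose / Vd = 2260 / 342 = 6.608 mg/L
k = ln2 / t½ = 0.693147 / 24.9 = 0.02784 h⁻¹
Fraction remaining after one interval: r = e^(−kτ) = e^(−0.02784 × 43.6) = 0.2971
Before dose 3, 2 doses have been given (aged 1τ, 2τ).
C_trough = C₀ × (r + r²) = 6.608 × (0.2971 + 0.08827) = 2.547 mg/L

2.55 mg/L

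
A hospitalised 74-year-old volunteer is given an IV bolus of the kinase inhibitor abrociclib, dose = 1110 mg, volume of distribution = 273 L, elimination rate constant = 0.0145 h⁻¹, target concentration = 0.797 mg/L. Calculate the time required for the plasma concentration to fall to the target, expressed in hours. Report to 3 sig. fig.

C₀ = Dose / Vd = 1110 / 273 = 4.066 mg/L
t = ln(C₀ / C) / k = ln(4.066 / 0.797) / 0.01450
  = ln(5.102) / 0.01450 = 1.630 / 0.01450 = 112.4 h

112 h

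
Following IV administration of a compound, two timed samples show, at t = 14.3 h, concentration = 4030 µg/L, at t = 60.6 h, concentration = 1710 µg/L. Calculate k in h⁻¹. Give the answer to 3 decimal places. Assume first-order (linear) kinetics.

0.019 h⁻¹

k = ln(C₁/C₂) / (t₂ − t₁) = ln(4030/1710) / (60.6 − 14.3)
  = 0.8573 / 46.30 = 0.01852 h⁻¹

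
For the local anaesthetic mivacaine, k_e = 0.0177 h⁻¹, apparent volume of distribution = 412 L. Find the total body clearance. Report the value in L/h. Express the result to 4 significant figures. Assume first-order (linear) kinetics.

CL = k × Vd = 0.0177 × 412 = 7.292 L/h

7.292 L/h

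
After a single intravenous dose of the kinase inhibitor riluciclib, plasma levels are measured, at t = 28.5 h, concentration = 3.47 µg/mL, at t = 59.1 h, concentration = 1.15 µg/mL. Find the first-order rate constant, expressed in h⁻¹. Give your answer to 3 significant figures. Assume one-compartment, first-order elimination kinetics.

0.0361 h⁻¹

k = ln(C₁/C₂) / (t₂ − t₁) = ln(3.47/1.15) / (59.1 − 28.5)
  = 1.104 / 30.60 = 0.03608 h⁻¹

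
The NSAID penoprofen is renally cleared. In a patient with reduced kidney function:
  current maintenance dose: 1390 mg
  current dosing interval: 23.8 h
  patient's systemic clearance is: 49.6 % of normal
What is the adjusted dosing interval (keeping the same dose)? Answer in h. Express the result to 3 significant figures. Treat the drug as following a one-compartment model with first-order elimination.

48.0 h

To keep the same average steady-state level, dosing rate must scale with clearance.
CL ratio = 49.6 / 100 = 0.4960
New interval (same dose) = 23.8 / 0.4960 = 47.98 h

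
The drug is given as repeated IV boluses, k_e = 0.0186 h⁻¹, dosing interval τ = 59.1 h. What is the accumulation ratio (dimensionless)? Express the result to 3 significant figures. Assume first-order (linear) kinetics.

1.50

e^(−kτ) = e^(−0.01860 × 59.1) = 0.3331
Accumulation ratio R = 1 / (1 − e^(−kτ)) = 1 / (1 − 0.3331) = 1.499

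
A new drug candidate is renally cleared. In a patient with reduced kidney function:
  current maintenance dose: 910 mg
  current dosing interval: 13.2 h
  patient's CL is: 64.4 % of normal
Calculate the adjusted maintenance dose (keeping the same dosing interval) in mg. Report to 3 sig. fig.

To keep the same average steady-state level, dosing rate must scale with clearance.
CL ratio = 64.4 / 100 = 0.6440
New dose (same interval) = 910 × 0.6440 = 586.0 mg

586 mg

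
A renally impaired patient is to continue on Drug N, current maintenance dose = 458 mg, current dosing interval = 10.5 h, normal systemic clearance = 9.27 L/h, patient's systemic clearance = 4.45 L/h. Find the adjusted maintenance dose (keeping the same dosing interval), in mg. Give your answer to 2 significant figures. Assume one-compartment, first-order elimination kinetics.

220 mg

To keep the same average steady-state level, dosing rate must scale with clearance.
CL ratio = 4.45 / 9.27 = 0.4800
New dose (same interval) = 458 × 0.4800 = 219.8 mg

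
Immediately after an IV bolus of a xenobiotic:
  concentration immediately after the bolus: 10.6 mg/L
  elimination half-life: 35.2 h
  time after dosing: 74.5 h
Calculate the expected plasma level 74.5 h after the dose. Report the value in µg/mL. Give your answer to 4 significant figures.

2.444 µg/mL

k = ln2 / t½ = 0.693147 / 35.2 = 0.01969 h⁻¹
C = C₀ · e^(−k·t) = 10.60 × e^(−0.01969 × 74.5)
  = 10.60 × 0.2306 = 2.444 mg/L
(2.444 mg/L = 2.444 µg/mL)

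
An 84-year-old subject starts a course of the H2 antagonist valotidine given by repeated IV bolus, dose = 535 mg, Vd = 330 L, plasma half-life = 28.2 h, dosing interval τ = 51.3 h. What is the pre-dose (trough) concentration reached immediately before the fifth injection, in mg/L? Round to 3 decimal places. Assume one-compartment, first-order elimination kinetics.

0.637 mg/L

C₀ per dose = Dose / Vd = 535 / 330 = 1.621 mg/L
k = ln2 / t½ = 0.693147 / 28.2 = 0.02458 h⁻¹
Fraction remaining after one interval: r = e^(−kτ) = e^(−0.02458 × 51.3) = 0.2834
Before dose 5, 4 doses have been given (aged 1τ, 2τ, 3τ, 4τ).
C_trough = C₀ × (r + r² + … + r^4) = C₀ × r(1−r^4)/(1−r)
        = 1.621 × 0.2834 × (1 − 0.006451) / (1 − 0.2834) = 0.6369 mg/L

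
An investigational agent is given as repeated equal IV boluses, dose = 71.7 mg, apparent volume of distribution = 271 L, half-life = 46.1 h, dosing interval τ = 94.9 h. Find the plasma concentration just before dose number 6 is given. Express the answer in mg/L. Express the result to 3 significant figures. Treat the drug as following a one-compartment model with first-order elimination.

C₀ per dose = Dose / Vd = 71.7 / 271 = 0.2646 mg/L
k = ln2 / t½ = 0.693147 / 46.1 = 0.01504 h⁻¹
Fraction remaining after one interval: r = e^(−kτ) = e^(−0.01504 × 94.9) = 0.2400
Before dose 6, 5 doses have been given (aged 1τ, 2τ, 3τ, 4τ, 5τ).
C_trough = C₀ × (r + r² + … + r^5) = C₀ × r(1−r^5)/(1−r)
        = 0.2646 × 0.2400 × (1 − 0.0007963) / (1 − 0.2400) = 0.08349 mg/L

0.0835 mg/L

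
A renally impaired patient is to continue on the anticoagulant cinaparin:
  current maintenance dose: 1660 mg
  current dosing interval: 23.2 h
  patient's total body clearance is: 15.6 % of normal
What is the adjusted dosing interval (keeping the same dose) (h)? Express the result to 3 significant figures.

To keep the same average steady-state level, dosing rate must scale with clearance.
CL ratio = 15.6 / 100 = 0.1560
New interval (same dose) = 23.2 / 0.1560 = 148.7 h

149 h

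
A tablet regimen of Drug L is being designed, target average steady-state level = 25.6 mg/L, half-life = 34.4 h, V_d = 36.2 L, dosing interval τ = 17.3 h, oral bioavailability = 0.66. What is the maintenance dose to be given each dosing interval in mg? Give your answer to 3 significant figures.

k = ln2 / t½ = 0.693147 / 34.4 = 0.02015 h⁻¹
CL = k × Vd = 0.02015 × 36.2 = 0.7294 L/h
At steady state, F × (Dose/τ) = Css × CL.
Dose = Css × CL × τ / F = 25.6 × 0.7294 × 17.3 / 0.66 = 489.4 mg

489 mg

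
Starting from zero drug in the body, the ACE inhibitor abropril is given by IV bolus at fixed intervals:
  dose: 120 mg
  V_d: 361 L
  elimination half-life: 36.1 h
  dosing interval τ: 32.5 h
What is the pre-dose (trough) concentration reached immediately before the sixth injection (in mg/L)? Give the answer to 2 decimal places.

0.37 mg/L

C₀ per dose = Dose / Vd = 120 / 361 = 0.3324 mg/L
k = ln2 / t½ = 0.693147 / 36.1 = 0.01920 h⁻¹
Fraction remaining after one interval: r = e^(−kτ) = e^(−0.01920 × 32.5) = 0.5358
Before dose 6, 5 doses have been given (aged 1τ, 2τ, 3τ, 4τ, 5τ).
C_trough = C₀ × (r + r² + … + r^5) = C₀ × r(1−r^5)/(1−r)
        = 0.3324 × 0.5358 × (1 − 0.04416) / (1 − 0.5358) = 0.3667 mg/L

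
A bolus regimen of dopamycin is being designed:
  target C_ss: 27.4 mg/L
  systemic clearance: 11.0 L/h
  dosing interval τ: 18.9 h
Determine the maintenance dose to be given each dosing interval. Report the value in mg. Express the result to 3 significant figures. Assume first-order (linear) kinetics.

At steady state, Dose/τ = Css × CL.
Dose = Css × CL × τ = 27.4 × 11.00 × 18.9 = 5696 mg

5700 mg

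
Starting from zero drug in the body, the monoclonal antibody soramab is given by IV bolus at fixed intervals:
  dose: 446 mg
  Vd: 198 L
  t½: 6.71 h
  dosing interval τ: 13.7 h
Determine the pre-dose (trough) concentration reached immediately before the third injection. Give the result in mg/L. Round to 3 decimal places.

C₀ per dose = Dose / Vd = 446 / 198 = 2.253 mg/L
k = ln2 / t½ = 0.693147 / 6.71 = 0.1033 h⁻¹
Fraction remaining after one interval: r = e^(−kτ) = e^(−0.1033 × 13.7) = 0.2429
Before dose 3, 2 doses have been given (aged 1τ, 2τ).
C_trough = C₀ × (r + r²) = 2.253 × (0.2429 + 0.05900) = 0.6802 mg/L

0.680 mg/L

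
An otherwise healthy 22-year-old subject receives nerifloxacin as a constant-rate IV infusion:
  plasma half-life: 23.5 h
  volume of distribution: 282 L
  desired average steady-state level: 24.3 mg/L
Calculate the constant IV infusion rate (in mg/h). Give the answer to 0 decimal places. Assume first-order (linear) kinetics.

202 mg/h

k = ln2 / t½ = 0.693147 / 23.5 = 0.02950 h⁻¹
CL = k × Vd = 0.02950 × 282 = 8.319 L/h
At steady state, infusion rate R₀ = Css × CL = 24.3 × 8.319 = 202.2 mg/h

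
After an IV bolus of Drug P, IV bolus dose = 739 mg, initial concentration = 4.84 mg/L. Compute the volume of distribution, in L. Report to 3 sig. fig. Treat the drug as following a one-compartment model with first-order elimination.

153 L

Vd = Dose / C₀ = 739.0 / 4.84 = 152.7 L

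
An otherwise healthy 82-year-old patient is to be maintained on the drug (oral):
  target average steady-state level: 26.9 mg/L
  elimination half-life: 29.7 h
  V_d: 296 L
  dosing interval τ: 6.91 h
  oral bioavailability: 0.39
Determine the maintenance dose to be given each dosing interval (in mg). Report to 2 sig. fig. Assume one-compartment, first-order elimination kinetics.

k = ln2 / t½ = 0.693147 / 29.7 = 0.02334 h⁻¹
CL = k × Vd = 0.02334 × 296 = 6.909 L/h
At steady state, F × (Dose/τ) = Css × CL.
Dose = Css × CL × τ / F = 26.9 × 6.909 × 6.91 / 0.39 = 3293 mg

3300 mg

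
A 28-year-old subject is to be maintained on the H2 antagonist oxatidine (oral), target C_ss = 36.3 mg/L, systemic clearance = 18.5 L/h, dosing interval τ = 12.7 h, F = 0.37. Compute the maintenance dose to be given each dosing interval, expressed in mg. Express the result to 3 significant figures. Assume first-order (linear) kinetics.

23100 mg

At steady state, F × (Dose/τ) = Css × CL.
Dose = Css × CL × τ / F = 36.3 × 18.50 × 12.7 / 0.37 = 23050 mg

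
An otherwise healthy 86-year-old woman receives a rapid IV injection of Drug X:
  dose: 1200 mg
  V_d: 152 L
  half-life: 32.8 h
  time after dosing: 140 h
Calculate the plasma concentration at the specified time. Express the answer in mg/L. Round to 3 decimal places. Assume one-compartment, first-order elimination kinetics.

C₀ = Dose / Vd = 1200 / 152 = 7.895 mg/L
k = ln2 / t½ = 0.693147 / 32.8 = 0.02113 h⁻¹
C = C₀ · e^(−k·t) = 7.895 × e^(−0.02113 × 140)
  = 7.895 × 0.05191 = 0.4098 mg/L

0.410 mg/L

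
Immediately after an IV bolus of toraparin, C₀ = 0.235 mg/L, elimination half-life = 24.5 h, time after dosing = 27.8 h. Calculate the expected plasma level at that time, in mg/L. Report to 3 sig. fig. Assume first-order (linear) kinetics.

k = ln2 / t½ = 0.693147 / 24.5 = 0.02829 h⁻¹
C = C₀ · e^(−k·t) = 0.2350 × e^(−0.02829 × 27.8)
  = 0.2350 × 0.4555 = 0.1070 mg/L

0.107 mg/L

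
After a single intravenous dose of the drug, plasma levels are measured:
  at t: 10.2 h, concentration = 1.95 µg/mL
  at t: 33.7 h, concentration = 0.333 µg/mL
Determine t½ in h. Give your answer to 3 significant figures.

k = ln(C₁/C₂) / (t₂ − t₁) = ln(1.95/0.333) / (33.7 − 10.2)
  = 1.767 / 23.50 = 0.07519 h⁻¹
t½ = ln2 / k = 0.693147 / 0.07519 = 9.219 h

9.22 h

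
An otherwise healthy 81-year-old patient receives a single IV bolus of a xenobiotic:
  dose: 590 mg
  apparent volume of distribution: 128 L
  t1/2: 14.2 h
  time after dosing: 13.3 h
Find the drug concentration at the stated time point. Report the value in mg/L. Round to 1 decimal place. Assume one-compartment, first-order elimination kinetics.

2.4 mg/L

C₀ = Dose / Vd = 590.0 / 128 = 4.609 mg/L
k = ln2 / t½ = 0.693147 / 14.2 = 0.04881 h⁻¹
C = C₀ · e^(−k·t) = 4.609 × e^(−0.04881 × 13.3)
  = 4.609 × 0.5225 = 2.408 mg/L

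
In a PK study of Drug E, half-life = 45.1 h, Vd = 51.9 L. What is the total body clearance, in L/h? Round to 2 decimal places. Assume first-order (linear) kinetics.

k = ln2 / t½ = 0.693147 / 45.1 = 0.01537 h⁻¹
CL = k × Vd = 0.01537 × 51.9 = 0.7977 L/h

0.80 L/h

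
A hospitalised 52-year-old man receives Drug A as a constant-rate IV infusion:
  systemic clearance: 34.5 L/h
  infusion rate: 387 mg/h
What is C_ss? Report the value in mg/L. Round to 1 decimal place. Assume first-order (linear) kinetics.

At steady state Css = R₀ / CL = 387 / 34.50 = 11.22 mg/L

11.2 mg/L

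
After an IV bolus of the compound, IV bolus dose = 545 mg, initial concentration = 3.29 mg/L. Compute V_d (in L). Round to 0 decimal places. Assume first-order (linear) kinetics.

Vd = Dose / C₀ = 545.0 / 3.29 = 165.7 L

166 L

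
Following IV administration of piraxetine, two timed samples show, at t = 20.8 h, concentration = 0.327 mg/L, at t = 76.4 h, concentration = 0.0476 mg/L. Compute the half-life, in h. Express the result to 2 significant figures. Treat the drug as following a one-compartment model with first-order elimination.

20 h

k = ln(C₁/C₂) / (t₂ − t₁) = ln(0.327/0.0476) / (76.4 − 20.8)
  = 1.927 / 55.60 = 0.03466 h⁻¹
t½ = ln2 / k = 0.693147 / 0.03466 = 20.00 h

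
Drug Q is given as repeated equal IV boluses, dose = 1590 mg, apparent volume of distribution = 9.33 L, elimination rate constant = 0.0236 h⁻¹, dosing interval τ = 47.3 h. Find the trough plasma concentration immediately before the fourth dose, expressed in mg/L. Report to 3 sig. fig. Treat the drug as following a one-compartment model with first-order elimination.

80.1 mg/L

C₀ per dose = Dose / Vd = 1590 / 9.33 = 170.4 mg/L
Fraction remaining after one interval: r = e^(−kτ) = e^(−0.02360 × 47.3) = 0.3275
Before dose 4, 3 doses have been given (aged 1τ, 2τ, 3τ).
C_trough = C₀ × (r + r² + … + r^3) = C₀ × r(1−r^3)/(1−r)
        = 170.4 × 0.3275 × (1 − 0.03513) / (1 − 0.3275) = 80.07 mg/L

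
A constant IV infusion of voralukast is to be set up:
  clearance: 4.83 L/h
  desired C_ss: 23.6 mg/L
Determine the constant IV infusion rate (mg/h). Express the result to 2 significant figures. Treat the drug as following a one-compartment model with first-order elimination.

At steady state, infusion rate R₀ = Css × CL = 23.6 × 4.830 = 114.0 mg/h

110 mg/h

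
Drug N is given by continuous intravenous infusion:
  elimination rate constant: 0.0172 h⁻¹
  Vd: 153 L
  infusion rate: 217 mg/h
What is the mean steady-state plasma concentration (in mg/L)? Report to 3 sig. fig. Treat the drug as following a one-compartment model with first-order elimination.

82.5 mg/L

CL = k × Vd = 0.01720 × 153 = 2.632 L/h
At steady state Css = R₀ / CL = 217 / 2.632 = 82.45 mg/L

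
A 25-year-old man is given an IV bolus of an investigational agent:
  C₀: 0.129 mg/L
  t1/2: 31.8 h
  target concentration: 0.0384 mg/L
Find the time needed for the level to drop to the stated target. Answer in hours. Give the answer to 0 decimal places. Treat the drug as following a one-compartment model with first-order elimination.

k = ln2 / t½ = 0.693147 / 31.8 = 0.02180 h⁻¹
t = ln(C₀ / C) / k = ln(0.1290 / 0.0384) / 0.02180
  = ln(3.359) / 0.02180 = 1.212 / 0.02180 = 55.60 h

56 h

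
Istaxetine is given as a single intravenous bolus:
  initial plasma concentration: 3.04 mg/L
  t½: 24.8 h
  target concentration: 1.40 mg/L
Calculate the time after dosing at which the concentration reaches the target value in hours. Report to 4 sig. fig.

27.74 h

k = ln2 / t½ = 0.693147 / 24.8 = 0.02795 h⁻¹
t = ln(C₀ / C) / k = ln(3.040 / 1.40) / 0.02795
  = ln(2.171) / 0.02795 = 0.7752 / 0.02795 = 27.74 h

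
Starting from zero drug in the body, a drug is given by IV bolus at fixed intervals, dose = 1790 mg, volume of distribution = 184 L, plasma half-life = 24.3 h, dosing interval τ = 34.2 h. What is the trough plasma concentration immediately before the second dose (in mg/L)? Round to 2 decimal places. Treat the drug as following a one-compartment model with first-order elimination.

3.67 mg/L

C₀ per dose = Dose / Vd = 1790 / 184 = 9.728 mg/L
k = ln2 / t½ = 0.693147 / 24.3 = 0.02852 h⁻¹
Fraction remaining after one interval: r = e^(−kτ) = e^(−0.02852 × 34.2) = 0.3770
Before dose 2, 1 dose has been given (aged 1τ).
C_trough = C₀ × r = 9.728 × 0.3770 = 3.667 mg/L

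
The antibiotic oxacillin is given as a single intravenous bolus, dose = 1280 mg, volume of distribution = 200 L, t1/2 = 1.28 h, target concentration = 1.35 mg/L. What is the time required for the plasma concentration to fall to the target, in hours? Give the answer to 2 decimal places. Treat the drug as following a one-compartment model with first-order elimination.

2.87 h

C₀ = Dose / Vd = 1280 / 200 = 6.400 mg/L
k = ln2 / t½ = 0.693147 / 1.28 = 0.5415 h⁻¹
t = ln(C₀ / C) / k = ln(6.400 / 1.35) / 0.5415
  = ln(4.741) / 0.5415 = 1.556 / 0.5415 = 2.873 h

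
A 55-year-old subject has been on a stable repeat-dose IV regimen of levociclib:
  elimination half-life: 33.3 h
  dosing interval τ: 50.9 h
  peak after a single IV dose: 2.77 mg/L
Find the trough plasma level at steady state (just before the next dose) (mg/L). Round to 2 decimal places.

k = ln2 / t½ = 0.693147 / 33.3 = 0.02082 h⁻¹
e^(−kτ) = e^(−0.02082 × 50.9) = 0.3465
Accumulation ratio R = 1 / (1 − e^(−kτ)) = 1 / (1 − 0.3465) = 1.530
Steady-state trough = C₀ × R × e^(−kτ) = 2.77 × 1.530 × 0.3465 = 1.469 mg/L

1.47 mg/L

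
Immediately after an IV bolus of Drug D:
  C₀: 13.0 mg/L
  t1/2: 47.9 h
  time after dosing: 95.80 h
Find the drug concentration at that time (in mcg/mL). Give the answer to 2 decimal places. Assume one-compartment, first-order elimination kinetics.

k = ln2 / t½ = 0.693147 / 47.9 = 0.01447 h⁻¹
t / t½ = 95.80 / 47.9 = 2 half-lives
C = C₀ × (1/2)^2 = 13.00 × 0.2500 = 3.250 mg/L
(3.250 mg/L = 3.250 mcg/mL)

3.25 mcg/mL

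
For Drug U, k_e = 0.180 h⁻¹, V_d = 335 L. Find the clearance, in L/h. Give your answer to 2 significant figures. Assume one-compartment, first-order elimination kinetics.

CL = k × Vd = 0.180 × 335 = 60.30 L/h

60 L/h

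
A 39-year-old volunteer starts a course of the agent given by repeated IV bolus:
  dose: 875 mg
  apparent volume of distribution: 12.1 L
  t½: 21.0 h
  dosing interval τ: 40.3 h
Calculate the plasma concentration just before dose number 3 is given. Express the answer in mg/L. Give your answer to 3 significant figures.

24.2 mg/L

C₀ per dose = Dose / Vd = 875 / 12.1 = 72.31 mg/L
k = ln2 / t½ = 0.693147 / 21.0 = 0.03301 h⁻¹
Fraction remaining after one interval: r = e^(−kτ) = e^(−0.03301 × 40.3) = 0.2644
Before dose 3, 2 doses have been given (aged 1τ, 2τ).
C_trough = C₀ × (r + r²) = 72.31 × (0.2644 + 0.06991) = 24.17 mg/L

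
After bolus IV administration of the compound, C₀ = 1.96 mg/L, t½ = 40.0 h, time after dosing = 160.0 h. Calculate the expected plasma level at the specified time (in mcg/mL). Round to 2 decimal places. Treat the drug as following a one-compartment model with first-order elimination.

0.12 mcg/mL

k = ln2 / t½ = 0.693147 / 40.0 = 0.01733 h⁻¹
t / t½ = 160.0 / 40.0 = 4 half-lives
C = C₀ × (1/2)^4 = 1.960 × 0.06250 = 0.1225 mg/L
(0.1225 mg/L = 0.1225 mcg/mL)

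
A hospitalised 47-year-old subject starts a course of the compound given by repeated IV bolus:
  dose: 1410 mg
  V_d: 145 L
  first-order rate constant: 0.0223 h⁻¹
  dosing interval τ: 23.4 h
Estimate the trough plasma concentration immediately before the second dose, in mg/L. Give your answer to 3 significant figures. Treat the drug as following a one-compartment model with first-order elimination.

C₀ per dose = Dose / Vd = 1410 / 145 = 9.724 mg/L
Fraction remaining after one interval: r = e^(−kτ) = e^(−0.02230 × 23.4) = 0.5934
Before dose 2, 1 dose has been given (aged 1τ).
C_trough = C₀ × r = 9.724 × 0.5934 = 5.770 mg/L

5.77 mg/L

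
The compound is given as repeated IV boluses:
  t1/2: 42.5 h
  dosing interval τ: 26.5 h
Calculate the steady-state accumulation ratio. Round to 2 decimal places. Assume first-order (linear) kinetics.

k = ln2 / t½ = 0.693147 / 42.5 = 0.01631 h⁻¹
e^(−kτ) = e^(−0.01631 × 26.5) = 0.6491
Accumulation ratio R = 1 / (1 − e^(−kτ)) = 1 / (1 − 0.6491) = 2.850

2.85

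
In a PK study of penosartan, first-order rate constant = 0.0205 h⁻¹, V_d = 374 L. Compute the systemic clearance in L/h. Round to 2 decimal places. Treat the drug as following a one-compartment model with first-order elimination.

7.67 L/h

CL = k × Vd = 0.0205 × 374 = 7.667 L/h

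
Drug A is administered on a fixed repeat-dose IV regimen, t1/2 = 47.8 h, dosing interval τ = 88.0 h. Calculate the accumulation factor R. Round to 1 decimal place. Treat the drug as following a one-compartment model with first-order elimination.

1.4

k = ln2 / t½ = 0.693147 / 47.8 = 0.01450 h⁻¹
e^(−kτ) = e^(−0.01450 × 88.0) = 0.2792
Accumulation ratio R = 1 / (1 − e^(−kτ)) = 1 / (1 − 0.2792) = 1.387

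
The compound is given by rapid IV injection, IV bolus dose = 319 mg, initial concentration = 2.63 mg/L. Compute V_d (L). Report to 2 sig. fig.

Vd = Dose / C₀ = 319.0 / 2.63 = 121.3 L

120 L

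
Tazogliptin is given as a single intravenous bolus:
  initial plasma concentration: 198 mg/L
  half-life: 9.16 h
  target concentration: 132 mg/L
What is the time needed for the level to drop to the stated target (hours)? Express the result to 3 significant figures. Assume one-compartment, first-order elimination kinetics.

k = ln2 / t½ = 0.693147 / 9.16 = 0.07567 h⁻¹
t = ln(C₀ / C) / k = ln(198.0 / 132) / 0.07567
  = ln(1.500) / 0.07567 = 0.4055 / 0.07567 = 5.359 h

5.36 h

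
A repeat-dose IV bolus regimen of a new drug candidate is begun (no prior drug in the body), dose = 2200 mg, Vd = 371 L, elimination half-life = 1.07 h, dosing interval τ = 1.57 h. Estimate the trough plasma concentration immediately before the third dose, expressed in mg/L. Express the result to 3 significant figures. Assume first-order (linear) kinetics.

C₀ per dose = Dose / Vd = 2200 / 371 = 5.930 mg/L
k = ln2 / t½ = 0.693147 / 1.07 = 0.6478 h⁻¹
Fraction remaining after one interval: r = e^(−kτ) = e^(−0.6478 × 1.57) = 0.3617
Before dose 3, 2 doses have been given (aged 1τ, 2τ).
C_trough = C₀ × (r + r²) = 5.930 × (0.3617 + 0.1308) = 2.921 mg/L

2.92 mg/L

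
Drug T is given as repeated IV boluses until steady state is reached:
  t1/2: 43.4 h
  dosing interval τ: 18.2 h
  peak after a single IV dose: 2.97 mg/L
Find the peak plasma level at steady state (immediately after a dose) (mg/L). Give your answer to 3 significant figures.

11.8 mg/L

k = ln2 / t½ = 0.693147 / 43.4 = 0.01597 h⁻¹
e^(−kτ) = e^(−0.01597 × 18.2) = 0.7478
Accumulation ratio R = 1 / (1 − e^(−kτ)) = 1 / (1 − 0.7478) = 3.965
Steady-state peak = C₀ × R = 2.97 × 3.965 = 11.78 mg/L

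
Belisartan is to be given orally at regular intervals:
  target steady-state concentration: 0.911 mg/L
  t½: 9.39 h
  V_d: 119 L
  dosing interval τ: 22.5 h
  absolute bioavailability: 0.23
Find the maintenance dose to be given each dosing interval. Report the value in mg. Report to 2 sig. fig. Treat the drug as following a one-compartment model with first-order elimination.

k = ln2 / t½ = 0.693147 / 9.39 = 0.07382 h⁻¹
CL = k × Vd = 0.07382 × 119 = 8.785 L/h
At steady state, F × (Dose/τ) = Css × CL.
Dose = Css × CL × τ / F = 0.911 × 8.785 × 22.5 / 0.23 = 782.9 mg

780 mg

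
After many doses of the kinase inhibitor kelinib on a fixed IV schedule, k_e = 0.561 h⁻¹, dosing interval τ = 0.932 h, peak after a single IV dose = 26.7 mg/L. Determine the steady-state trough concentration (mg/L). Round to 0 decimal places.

e^(−kτ) = e^(−0.5610 × 0.932) = 0.5928
Accumulation ratio R = 1 / (1 − e^(−kτ)) = 1 / (1 − 0.5928) = 2.456
Steady-state trough = C₀ × R × e^(−kτ) = 26.7 × 2.456 × 0.5928 = 38.87 mg/L

39 mg/L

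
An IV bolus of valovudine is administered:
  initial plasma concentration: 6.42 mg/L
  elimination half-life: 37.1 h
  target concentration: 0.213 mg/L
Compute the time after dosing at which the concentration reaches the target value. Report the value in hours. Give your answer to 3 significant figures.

k = ln2 / t½ = 0.693147 / 37.1 = 0.01868 h⁻¹
t = ln(C₀ / C) / k = ln(6.420 / 0.213) / 0.01868
  = ln(30.14) / 0.01868 = 3.406 / 0.01868 = 182.3 h

182 h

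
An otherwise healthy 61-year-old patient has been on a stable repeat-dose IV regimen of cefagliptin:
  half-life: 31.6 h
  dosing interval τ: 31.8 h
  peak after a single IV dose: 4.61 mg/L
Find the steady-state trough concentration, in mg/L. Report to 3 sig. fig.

k = ln2 / t½ = 0.693147 / 31.6 = 0.02194 h⁻¹
e^(−kτ) = e^(−0.02194 × 31.8) = 0.4977
Accumulation ratio R = 1 / (1 − e^(−kτ)) = 1 / (1 − 0.4977) = 1.991
Steady-state trough = C₀ × R × e^(−kτ) = 4.61 × 1.991 × 0.4977 = 4.568 mg/L

4.57 mg/L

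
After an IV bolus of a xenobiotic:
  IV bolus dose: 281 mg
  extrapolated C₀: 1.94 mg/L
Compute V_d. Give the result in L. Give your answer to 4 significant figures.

Vd = Dose / C₀ = 281.0 / 1.94 = 144.8 L

144.8 L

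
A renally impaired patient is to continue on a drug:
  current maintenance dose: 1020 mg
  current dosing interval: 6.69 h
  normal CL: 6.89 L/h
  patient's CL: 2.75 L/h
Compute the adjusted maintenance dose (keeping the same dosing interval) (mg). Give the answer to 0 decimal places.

407 mg

To keep the same average steady-state level, dosing rate must scale with clearance.
CL ratio = 2.75 / 6.89 = 0.3991
New dose (same interval) = 1020 × 0.3991 = 407.1 mg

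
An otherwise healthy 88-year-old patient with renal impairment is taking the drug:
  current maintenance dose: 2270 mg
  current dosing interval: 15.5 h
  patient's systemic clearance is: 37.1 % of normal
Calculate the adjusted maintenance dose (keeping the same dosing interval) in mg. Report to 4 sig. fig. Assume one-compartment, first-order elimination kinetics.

To keep the same average steady-state level, dosing rate must scale with clearance.
CL ratio = 37.1 / 100 = 0.3710
New dose (same interval) = 2270 × 0.3710 = 842.2 mg

842.2 mg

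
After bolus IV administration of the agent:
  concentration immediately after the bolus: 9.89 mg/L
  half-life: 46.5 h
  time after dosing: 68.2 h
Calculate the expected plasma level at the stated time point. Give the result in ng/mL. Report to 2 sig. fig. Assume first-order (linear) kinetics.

3600 ng/mL

k = ln2 / t½ = 0.693147 / 46.5 = 0.01491 h⁻¹
C = C₀ · e^(−k·t) = 9.890 × e^(−0.01491 × 68.2)
  = 9.890 × 0.3617 = 3.577 mg/L
Convert: 3.577 mg/L × 1000 = 3577 ng/mL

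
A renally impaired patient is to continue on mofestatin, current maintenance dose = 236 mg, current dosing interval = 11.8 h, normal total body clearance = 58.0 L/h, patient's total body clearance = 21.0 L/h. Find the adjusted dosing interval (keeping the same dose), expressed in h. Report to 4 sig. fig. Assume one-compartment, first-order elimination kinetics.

To keep the same average steady-state level, dosing rate must scale with clearance.
CL ratio = 21.0 / 58.0 = 0.3621
New interval (same dose) = 11.8 / 0.3621 = 32.59 h

32.59 h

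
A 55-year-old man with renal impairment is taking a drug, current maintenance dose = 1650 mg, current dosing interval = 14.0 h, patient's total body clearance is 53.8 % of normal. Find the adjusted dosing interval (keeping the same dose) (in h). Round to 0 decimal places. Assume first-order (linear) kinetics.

To keep the same average steady-state level, dosing rate must scale with clearance.
CL ratio = 53.8 / 100 = 0.5380
New interval (same dose) = 14.0 / 0.5380 = 26.02 h

26 h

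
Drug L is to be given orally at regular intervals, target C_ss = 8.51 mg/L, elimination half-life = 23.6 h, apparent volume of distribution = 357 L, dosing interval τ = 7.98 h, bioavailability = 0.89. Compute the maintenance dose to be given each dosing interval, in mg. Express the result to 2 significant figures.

800 mg

k = ln2 / t½ = 0.693147 / 23.6 = 0.02937 h⁻¹
CL = k × Vd = 0.02937 × 357 = 10.49 L/h
At steady state, F × (Dose/τ) = Css × CL.
Dose = Css × CL × τ / F = 8.51 × 10.49 × 7.98 / 0.89 = 800.4 mg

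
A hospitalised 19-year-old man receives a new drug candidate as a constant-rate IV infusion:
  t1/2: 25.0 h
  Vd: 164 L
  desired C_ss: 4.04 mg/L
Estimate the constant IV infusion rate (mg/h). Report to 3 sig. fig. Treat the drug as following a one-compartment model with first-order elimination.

k = ln2 / t½ = 0.693147 / 25.0 = 0.02773 h⁻¹
CL = k × Vd = 0.02773 × 164 = 4.548 L/h
At steady state, infusion rate R₀ = Css × CL = 4.04 × 4.548 = 18.37 mg/h

18.4 mg/h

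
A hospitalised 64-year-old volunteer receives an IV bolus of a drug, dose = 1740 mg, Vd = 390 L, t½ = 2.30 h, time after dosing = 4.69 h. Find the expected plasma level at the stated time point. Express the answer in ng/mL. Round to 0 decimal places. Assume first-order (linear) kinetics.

1086 ng/mL

C₀ = Dose / Vd = 1740 / 390 = 4.462 mg/L
k = ln2 / t½ = 0.693147 / 2.30 = 0.3014 h⁻¹
C = C₀ · e^(−k·t) = 4.462 × e^(−0.3014 × 4.69)
  = 4.462 × 0.2433 = 1.086 mg/L
Convert: 1.086 mg/L × 1000 = 1086 ng/mL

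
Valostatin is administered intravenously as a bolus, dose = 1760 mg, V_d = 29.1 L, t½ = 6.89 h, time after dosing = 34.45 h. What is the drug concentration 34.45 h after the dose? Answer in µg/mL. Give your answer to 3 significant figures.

1.89 µg/mL

C₀ = Dose / Vd = 1760 / 29.1 = 60.48 mg/L
k = ln2 / t½ = 0.693147 / 6.89 = 0.1006 h⁻¹
t / t½ = 34.45 / 6.89 = 5 half-lives
C = C₀ × (1/2)^5 = 60.48 × 0.03125 = 1.890 mg/L
(1.890 mg/L = 1.890 µg/mL)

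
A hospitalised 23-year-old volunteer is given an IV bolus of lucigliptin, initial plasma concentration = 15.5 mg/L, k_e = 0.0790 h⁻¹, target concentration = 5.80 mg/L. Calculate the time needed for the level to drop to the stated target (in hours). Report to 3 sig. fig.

12.4 h

t = ln(C₀ / C) / k = ln(15.50 / 5.80) / 0.07900
  = ln(2.672) / 0.07900 = 0.9828 / 0.07900 = 12.44 h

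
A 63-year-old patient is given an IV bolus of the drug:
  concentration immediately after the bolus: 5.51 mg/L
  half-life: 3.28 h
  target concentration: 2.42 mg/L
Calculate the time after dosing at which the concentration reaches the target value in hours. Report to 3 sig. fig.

3.89 h

k = ln2 / t½ = 0.693147 / 3.28 = 0.2113 h⁻¹
t = ln(C₀ / C) / k = ln(5.510 / 2.42) / 0.2113
  = ln(2.277) / 0.2113 = 0.8229 / 0.2113 = 3.894 h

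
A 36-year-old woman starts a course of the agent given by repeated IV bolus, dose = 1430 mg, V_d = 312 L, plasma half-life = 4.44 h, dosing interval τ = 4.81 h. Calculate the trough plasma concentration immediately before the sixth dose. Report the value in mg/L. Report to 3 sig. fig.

C₀ per dose = Dose / Vd = 1430 / 312 = 4.583 mg/L
k = ln2 / t½ = 0.693147 / 4.44 = 0.1561 h⁻¹
Fraction remaining after one interval: r = e^(−kτ) = e^(−0.1561 × 4.81) = 0.4720
Before dose 6, 5 doses have been given (aged 1τ, 2τ, 3τ, 4τ, 5τ).
C_trough = C₀ × (r + r² + … + r^5) = C₀ × r(1−r^5)/(1−r)
        = 4.583 × 0.4720 × (1 − 0.02343) / (1 − 0.4720) = 4.001 mg/L

4.00 mg/L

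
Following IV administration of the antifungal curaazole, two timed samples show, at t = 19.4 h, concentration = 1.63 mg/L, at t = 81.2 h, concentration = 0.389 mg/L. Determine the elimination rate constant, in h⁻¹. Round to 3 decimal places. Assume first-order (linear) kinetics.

k = ln(C₁/C₂) / (t₂ − t₁) = ln(1.63/0.389) / (81.2 − 19.4)
  = 1.433 / 61.80 = 0.02319 h⁻¹

0.023 h⁻¹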